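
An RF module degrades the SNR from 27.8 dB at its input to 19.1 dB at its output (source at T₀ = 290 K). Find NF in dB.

NF (dB) = SNR_in(dB) − SNR_out(dB) when the source is at T₀
NF = 27.8 − 19.1 = 8.7 dB

8.7 dB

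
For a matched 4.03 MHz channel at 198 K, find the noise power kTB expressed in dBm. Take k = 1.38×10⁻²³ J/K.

P_n = kTB = 1.38×10⁻²³ × 198 × 4.03×10⁶ = 1.10×10⁻¹⁴ W
In dBm: 10 log₁₀(1.10×10⁻¹⁴ / 10⁻³) = −109.6 dBm

−109.6 dBm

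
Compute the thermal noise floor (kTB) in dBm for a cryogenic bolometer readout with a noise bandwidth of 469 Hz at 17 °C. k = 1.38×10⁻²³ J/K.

T = 17 °C + 273.15 = 290.15 K
P_n = kTB = 1.38×10⁻²³ × 290.15 × 4.69×10² = 1.88×10⁻¹⁸ W
In dBm: 10 log₁₀(1.88×10⁻¹⁸ / 10⁻³) = −147.3 dBm

−147.3 dBm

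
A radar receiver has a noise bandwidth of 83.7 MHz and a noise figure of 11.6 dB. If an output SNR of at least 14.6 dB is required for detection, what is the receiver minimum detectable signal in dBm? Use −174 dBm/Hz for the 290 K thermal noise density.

−68.6 dBm

Sensitivity = −174 + 10 log₁₀(B) + NF + SNR_min
= −174 + 79.23 + 11.6 + 14.6
= −68.57 dBm → −68.6 dBm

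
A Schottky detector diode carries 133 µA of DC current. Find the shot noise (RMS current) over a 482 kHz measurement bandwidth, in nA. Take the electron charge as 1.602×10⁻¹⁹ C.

I_n = √(2qI·B)
2qI·B = 2 × 1.602×10⁻¹⁹ × 1.33×10⁻⁴ × 4.82×10⁵ = 2.05×10⁻¹⁷ A²
I_n = √(2.05×10⁻¹⁷) = 4.53×10⁻⁹ A = 4.53 nA

4.53 nA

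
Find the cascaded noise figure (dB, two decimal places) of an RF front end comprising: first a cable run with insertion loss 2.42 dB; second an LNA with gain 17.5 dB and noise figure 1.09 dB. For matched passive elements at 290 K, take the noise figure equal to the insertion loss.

3.51 dB

Convert to linear (a loss of L dB is a gain of −L dB): F_i = 10^(NF_i/10), G_i = 10^(G_i,dB/10)
  Stage 1: F_1 = 10^(2.42/10) = 1.746, G_1 = 10^(−2.42/10) = 0.5728
  Stage 2: F_2 = 10^(1.09/10) = 1.285, G_2 = 10^(17.5/10) = 56.23
Friis cascade:
  F = 1.746 + (1.285 − 1)/0.5728 = 2.244
NF = 10 log₁₀(2.244) = 3.51 dB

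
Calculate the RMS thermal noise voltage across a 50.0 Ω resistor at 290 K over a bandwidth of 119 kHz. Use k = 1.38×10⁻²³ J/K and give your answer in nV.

V_n = √(4kTRB)
4kTRB = 4 × 1.38×10⁻²³ × 290 × 5.00×10¹ × 1.19×10⁵ = 9.52×10⁻¹⁴ V²
V_n = √(9.52×10⁻¹⁴) = 3.09×10⁻⁷ V = 309 nV

309 nV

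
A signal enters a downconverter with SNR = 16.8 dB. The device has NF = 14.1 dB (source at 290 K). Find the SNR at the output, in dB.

2.7 dB

By definition F = SNR_in/SNR_out, so in dB: SNR_out = SNR_in − NF
SNR_out = 16.8 − 14.1 = 2.7 dB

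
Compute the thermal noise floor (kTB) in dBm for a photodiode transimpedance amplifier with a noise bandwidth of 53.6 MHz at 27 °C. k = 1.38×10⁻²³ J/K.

T = 27 °C + 273.15 = 300.15 K
P_n = kTB = 1.38×10⁻²³ × 300.15 × 5.36×10⁷ = 2.22×10⁻¹³ W
In dBm: 10 log₁₀(2.22×10⁻¹³ / 10⁻³) = −96.5 dBm

−96.5 dBm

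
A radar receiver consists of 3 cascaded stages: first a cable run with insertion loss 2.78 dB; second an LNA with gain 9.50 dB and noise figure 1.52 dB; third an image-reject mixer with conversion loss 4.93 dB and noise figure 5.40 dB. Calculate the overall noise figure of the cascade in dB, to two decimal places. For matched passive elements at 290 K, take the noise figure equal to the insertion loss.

Convert to linear (a loss of L dB is a gain of −L dB): F_i = 10^(NF_i/10), G_i = 10^(G_i,dB/10)
  Stage 1: F_1 = 10^(2.78/10) = 1.897, G_1 = 10^(−2.78/10) = 0.5272
  Stage 2: F_2 = 10^(1.52/10) = 1.419, G_2 = 10^(9.50/10) = 8.913
  Stage 3: F_3 = 10^(5.40/10) = 3.467, G_3 = 10^(−4.93/10) = 0.3214
Friis cascade:
  F = 1.897 + (1.419 − 1)/0.5272 + (3.467 − 1)/4.699 = 3.217
NF = 10 log₁₀(3.217) = 5.07 dB

5.07 dB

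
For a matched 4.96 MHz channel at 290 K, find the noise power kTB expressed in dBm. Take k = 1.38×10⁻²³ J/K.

−107.0 dBm

P_n = kTB = 1.38×10⁻²³ × 290 × 4.96×10⁶ = 1.98×10⁻¹⁴ W
In dBm: 10 log₁₀(1.98×10⁻¹⁴ / 10⁻³) = −107.0 dBm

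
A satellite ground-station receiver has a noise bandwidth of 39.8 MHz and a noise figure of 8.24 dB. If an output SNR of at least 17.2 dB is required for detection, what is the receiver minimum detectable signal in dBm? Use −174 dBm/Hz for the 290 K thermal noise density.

−72.6 dBm

Sensitivity = −174 + 10 log₁₀(B) + NF + SNR_min
= −174 + 76 + 8.24 + 17.2
= −72.56 dBm → −72.6 dBm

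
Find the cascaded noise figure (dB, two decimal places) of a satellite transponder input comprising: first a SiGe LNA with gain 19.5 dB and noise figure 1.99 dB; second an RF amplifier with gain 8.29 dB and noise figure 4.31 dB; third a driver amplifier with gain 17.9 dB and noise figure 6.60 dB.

Convert to linear (a loss of L dB is a gain of −L dB): F_i = 10^(NF_i/10), G_i = 10^(G_i,dB/10)
  Stage 1: F_1 = 10^(1.99/10) = 1.581, G_1 = 10^(19.5/10) = 89.13
  Stage 2: F_2 = 10^(4.31/10) = 2.698, G_2 = 10^(8.29/10) = 6.745
  Stage 3: F_3 = 10^(6.60/10) = 4.571, G_3 = 10^(17.9/10) = 61.66
Friis cascade:
  F = 1.581 + (2.698 − 1)/89.13 + (4.571 − 1)/601.2 = 1.606
NF = 10 log₁₀(1.606) = 2.06 dB

2.06 dB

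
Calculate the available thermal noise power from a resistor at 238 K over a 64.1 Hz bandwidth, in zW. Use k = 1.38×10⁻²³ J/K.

P_n = kTB = 1.38×10⁻²³ × 238 × 6.41×10¹ = 2.11×10⁻¹⁹ W = 211 zW

211 zW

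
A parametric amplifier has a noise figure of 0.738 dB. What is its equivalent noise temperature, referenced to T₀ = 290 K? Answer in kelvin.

53.7 K

F = 10^(0.738/10) = 1.18522
T_e = (F − 1)·T₀ = (1.18522 − 1) × 290 = 53.7 K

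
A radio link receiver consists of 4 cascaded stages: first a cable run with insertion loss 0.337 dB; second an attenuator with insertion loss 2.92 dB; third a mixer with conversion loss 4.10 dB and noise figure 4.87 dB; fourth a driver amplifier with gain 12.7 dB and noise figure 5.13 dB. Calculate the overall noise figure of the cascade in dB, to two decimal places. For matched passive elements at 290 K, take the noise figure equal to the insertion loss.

12.74 dB

Convert to linear (a loss of L dB is a gain of −L dB): F_i = 10^(NF_i/10), G_i = 10^(G_i,dB/10)
  Stage 1: F_1 = 10^(0.337/10) = 1.081, G_1 = 10^(−0.337/10) = 0.9253
  Stage 2: F_2 = 10^(2.92/10) = 1.959, G_2 = 10^(−2.92/10) = 0.5105
  Stage 3: F_3 = 10^(4.87/10) = 3.069, G_3 = 10^(−4.10/10) = 0.3890
  Stage 4: F_4 = 10^(5.13/10) = 3.258, G_4 = 10^(12.7/10) = 18.62
Friis cascade:
  F = 1.081 + (1.959 − 1)/0.9253 + (3.069 − 1)/0.4724 + (3.258 − 1)/0.1838 = 18.79
NF = 10 log₁₀(18.79) = 12.74 dB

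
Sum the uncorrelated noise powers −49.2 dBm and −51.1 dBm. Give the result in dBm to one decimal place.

Convert to linear, add, convert back:
P₁ = 1.20×10⁻⁸ W, P₂ = 7.76×10⁻⁹ W
P_tot = 1.98×10⁻⁸ W → 10 log₁₀(P_tot / 10⁻³) = −47.0 dBm

−47.0 dBm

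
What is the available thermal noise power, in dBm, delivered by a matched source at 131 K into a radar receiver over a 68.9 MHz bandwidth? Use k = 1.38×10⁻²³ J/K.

P_n = kTB = 1.38×10⁻²³ × 131 × 6.89×10⁷ = 1.25×10⁻¹³ W
In dBm: 10 log₁₀(1.25×10⁻¹³ / 10⁻³) = −99.0 dBm

−99.0 dBm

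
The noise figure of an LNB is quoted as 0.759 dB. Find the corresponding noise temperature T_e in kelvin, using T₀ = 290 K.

55.4 K

F = 10^(0.759/10) = 1.19097
T_e = (F − 1)·T₀ = (1.19097 − 1) × 290 = 55.4 K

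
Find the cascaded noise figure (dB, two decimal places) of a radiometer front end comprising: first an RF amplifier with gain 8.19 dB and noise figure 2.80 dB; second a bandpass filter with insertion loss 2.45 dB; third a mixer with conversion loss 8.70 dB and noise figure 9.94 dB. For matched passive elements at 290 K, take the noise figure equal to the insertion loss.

6.42 dB

Convert to linear (a loss of L dB is a gain of −L dB): F_i = 10^(NF_i/10), G_i = 10^(G_i,dB/10)
  Stage 1: F_1 = 10^(2.80/10) = 1.905, G_1 = 10^(8.19/10) = 6.592
  Stage 2: F_2 = 10^(2.45/10) = 1.758, G_2 = 10^(−2.45/10) = 0.5689
  Stage 3: F_3 = 10^(9.94/10) = 9.863, G_3 = 10^(−8.70/10) = 0.1349
Friis cascade:
  F = 1.905 + (1.758 − 1)/6.592 + (9.863 − 1)/3.750 = 4.384
NF = 10 log₁₀(4.384) = 6.42 dB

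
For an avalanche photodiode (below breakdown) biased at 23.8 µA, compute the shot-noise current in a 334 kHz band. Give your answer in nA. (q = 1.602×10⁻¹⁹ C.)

1.60 nA

I_n = √(2qI·B)
2qI·B = 2 × 1.602×10⁻¹⁹ × 2.38×10⁻⁵ × 3.34×10⁵ = 2.55×10⁻¹⁸ A²
I_n = √(2.55×10⁻¹⁸) = 1.60×10⁻⁹ A = 1.60 nA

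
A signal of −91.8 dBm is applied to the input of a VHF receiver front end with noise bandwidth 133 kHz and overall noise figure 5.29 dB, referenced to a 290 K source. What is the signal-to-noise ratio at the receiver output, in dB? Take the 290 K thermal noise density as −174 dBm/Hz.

Noise floor: N = −174 + 10 log₁₀(B) + NF
10 log₁₀(1.33×10⁵) = 51.24 dB
N = −174 + 51.24 + 5.29 = −117.47 dBm
SNR = P_sig − N = −91.8 − (−117.47) = 25.67 dB → 25.7 dB

25.7 dB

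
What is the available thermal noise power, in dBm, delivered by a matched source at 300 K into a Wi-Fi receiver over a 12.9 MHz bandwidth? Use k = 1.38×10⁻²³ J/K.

−102.7 dBm

P_n = kTB = 1.38×10⁻²³ × 300 × 1.29×10⁷ = 5.34×10⁻¹⁴ W
In dBm: 10 log₁₀(5.34×10⁻¹⁴ / 10⁻³) = −102.7 dBm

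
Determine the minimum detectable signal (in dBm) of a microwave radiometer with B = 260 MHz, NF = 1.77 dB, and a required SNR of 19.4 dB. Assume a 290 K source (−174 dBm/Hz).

−68.7 dBm

Sensitivity = −174 + 10 log₁₀(B) + NF + SNR_min
= −174 + 84.15 + 1.77 + 19.4
= −68.68 dBm → −68.7 dBm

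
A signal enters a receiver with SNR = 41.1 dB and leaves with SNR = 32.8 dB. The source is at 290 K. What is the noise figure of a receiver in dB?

8.3 dB

NF (dB) = SNR_in(dB) − SNR_out(dB) when the source is at T₀
NF = 41.1 − 32.8 = 8.3 dB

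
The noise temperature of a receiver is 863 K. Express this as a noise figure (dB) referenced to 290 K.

5.99 dB

F = 1 + T_e/T₀ = 1 + 863/290 = 3.97586
NF = 10 log₁₀(3.97586) = 5.99 dB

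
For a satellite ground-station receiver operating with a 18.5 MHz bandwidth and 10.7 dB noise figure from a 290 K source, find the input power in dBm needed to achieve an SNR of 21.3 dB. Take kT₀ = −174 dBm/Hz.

−69.3 dBm

Sensitivity = −174 + 10 log₁₀(B) + NF + SNR_min
= −174 + 72.67 + 10.7 + 21.3
= −69.33 dBm → −69.3 dBm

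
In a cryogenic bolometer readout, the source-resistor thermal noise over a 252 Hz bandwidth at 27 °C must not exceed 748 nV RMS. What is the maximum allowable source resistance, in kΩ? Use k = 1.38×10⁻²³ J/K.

134 kΩ

T = 27 °C + 273.15 = 300.15 K
Johnson–Nyquist: V_n = √(4kTRB) ⇒ R = V_n² / (4kTB)
4kTB = 4 × 1.38×10⁻²³ × 300.15 × 2.52×10² = 4.18×10⁻¹⁸
R = (7.48×10⁻⁷)² / 4.18×10⁻¹⁸ = 1.34×10⁵ Ω = 134 kΩ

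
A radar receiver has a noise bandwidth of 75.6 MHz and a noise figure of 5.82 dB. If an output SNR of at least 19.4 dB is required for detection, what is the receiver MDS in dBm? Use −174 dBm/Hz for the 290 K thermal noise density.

Sensitivity = −174 + 10 log₁₀(B) + NF + SNR_min
= −174 + 78.79 + 5.82 + 19.4
= −69.99 dBm → −70.0 dBm

−70.0 dBm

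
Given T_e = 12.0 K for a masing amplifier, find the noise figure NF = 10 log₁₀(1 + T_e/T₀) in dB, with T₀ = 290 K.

F = 1 + T_e/T₀ = 1 + 12.0/290 = 1.04138
NF = 10 log₁₀(1.04138) = 0.176 dB

0.176 dB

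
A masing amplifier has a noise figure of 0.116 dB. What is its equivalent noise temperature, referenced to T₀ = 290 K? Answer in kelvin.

F = 10^(0.116/10) = 1.02707
T_e = (F − 1)·T₀ = (1.02707 − 1) × 290 = 7.85 K

7.85 K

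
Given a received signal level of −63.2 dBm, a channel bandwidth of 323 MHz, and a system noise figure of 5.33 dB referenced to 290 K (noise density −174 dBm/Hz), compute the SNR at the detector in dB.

20.4 dB

Noise floor: N = −174 + 10 log₁₀(B) + NF
10 log₁₀(3.23×10⁸) = 85.09 dB
N = −174 + 85.09 + 5.33 = −83.58 dBm
SNR = P_sig − N = −63.2 − (−83.58) = 20.38 dB → 20.4 dB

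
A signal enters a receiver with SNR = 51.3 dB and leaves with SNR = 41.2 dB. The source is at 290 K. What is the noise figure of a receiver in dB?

10.1 dB

NF (dB) = SNR_in(dB) − SNR_out(dB) when the source is at T₀
NF = 51.3 − 41.2 = 10.1 dB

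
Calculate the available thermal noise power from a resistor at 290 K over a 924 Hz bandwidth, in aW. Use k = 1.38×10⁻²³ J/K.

P_n = kTB = 1.38×10⁻²³ × 290 × 9.24×10² = 3.70×10⁻¹⁸ W = 3.70 aW

3.70 aW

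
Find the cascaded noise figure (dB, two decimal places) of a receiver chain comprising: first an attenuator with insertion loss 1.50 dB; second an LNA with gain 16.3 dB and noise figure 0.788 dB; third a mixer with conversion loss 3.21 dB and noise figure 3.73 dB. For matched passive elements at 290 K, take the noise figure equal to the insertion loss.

Convert to linear (a loss of L dB is a gain of −L dB): F_i = 10^(NF_i/10), G_i = 10^(G_i,dB/10)
  Stage 1: F_1 = 10^(1.50/10) = 1.413, G_1 = 10^(−1.50/10) = 0.7079
  Stage 2: F_2 = 10^(0.788/10) = 1.199, G_2 = 10^(16.3/10) = 42.66
  Stage 3: F_3 = 10^(3.73/10) = 2.360, G_3 = 10^(−3.21/10) = 0.4775
Friis cascade:
  F = 1.413 + (1.199 − 1)/0.7079 + (2.360 − 1)/30.20 = 1.739
NF = 10 log₁₀(1.739) = 2.40 dB

2.40 dB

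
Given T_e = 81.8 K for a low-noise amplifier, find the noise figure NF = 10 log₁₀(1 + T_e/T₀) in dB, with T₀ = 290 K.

F = 1 + T_e/T₀ = 1 + 81.8/290 = 1.28207
NF = 10 log₁₀(1.28207) = 1.08 dB

1.08 dB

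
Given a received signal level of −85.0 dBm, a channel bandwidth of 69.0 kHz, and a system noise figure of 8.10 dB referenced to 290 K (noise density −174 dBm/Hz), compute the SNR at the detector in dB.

32.5 dB

Noise floor: N = −174 + 10 log₁₀(B) + NF
10 log₁₀(6.90×10⁴) = 48.39 dB
N = −174 + 48.39 + 8.10 = −117.51 dBm
SNR = P_sig − N = −85.0 − (−117.51) = 32.51 dB → 32.5 dB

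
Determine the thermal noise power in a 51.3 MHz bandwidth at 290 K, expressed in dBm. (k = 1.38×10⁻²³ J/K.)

−96.9 dBm

P_n = kTB = 1.38×10⁻²³ × 290 × 5.13×10⁷ = 2.05×10⁻¹³ W
In dBm: 10 log₁₀(2.05×10⁻¹³ / 10⁻³) = −96.9 dBm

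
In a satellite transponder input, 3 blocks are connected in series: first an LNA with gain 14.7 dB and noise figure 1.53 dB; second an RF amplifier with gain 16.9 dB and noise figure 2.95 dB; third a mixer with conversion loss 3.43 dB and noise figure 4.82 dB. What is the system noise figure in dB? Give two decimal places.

Convert to linear (a loss of L dB is a gain of −L dB): F_i = 10^(NF_i/10), G_i = 10^(G_i,dB/10)
  Stage 1: F_1 = 10^(1.53/10) = 1.422, G_1 = 10^(14.7/10) = 29.51
  Stage 2: F_2 = 10^(2.95/10) = 1.972, G_2 = 10^(16.9/10) = 48.98
  Stage 3: F_3 = 10^(4.82/10) = 3.034, G_3 = 10^(−3.43/10) = 0.4539
Friis cascade:
  F = 1.422 + (1.972 − 1)/29.51 + (3.034 − 1)/1445 = 1.457
NF = 10 log₁₀(1.457) = 1.63 dB

1.63 dB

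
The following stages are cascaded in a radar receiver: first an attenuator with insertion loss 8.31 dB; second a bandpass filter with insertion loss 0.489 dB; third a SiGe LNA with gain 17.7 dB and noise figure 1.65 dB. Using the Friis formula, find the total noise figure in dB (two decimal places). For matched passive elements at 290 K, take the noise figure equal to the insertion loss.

10.45 dB

Convert to linear (a loss of L dB is a gain of −L dB): F_i = 10^(NF_i/10), G_i = 10^(G_i,dB/10)
  Stage 1: F_1 = 10^(8.31/10) = 6.776, G_1 = 10^(−8.31/10) = 0.1476
  Stage 2: F_2 = 10^(0.489/10) = 1.119, G_2 = 10^(−0.489/10) = 0.8935
  Stage 3: F_3 = 10^(1.65/10) = 1.462, G_3 = 10^(17.7/10) = 58.88
Friis cascade:
  F = 6.776 + (1.119 − 1)/0.1476 + (1.462 − 1)/0.1319 = 11.09
NF = 10 log₁₀(11.09) = 10.45 dB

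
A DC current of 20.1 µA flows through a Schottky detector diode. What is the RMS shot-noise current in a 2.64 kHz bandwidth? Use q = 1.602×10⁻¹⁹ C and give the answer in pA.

I_n = √(2qI·B)
2qI·B = 2 × 1.602×10⁻¹⁹ × 2.01×10⁻⁵ × 2.64×10³ = 1.70×10⁻²⁰ A²
I_n = √(1.70×10⁻²⁰) = 1.30×10⁻¹⁰ A = 130 pA

130 pA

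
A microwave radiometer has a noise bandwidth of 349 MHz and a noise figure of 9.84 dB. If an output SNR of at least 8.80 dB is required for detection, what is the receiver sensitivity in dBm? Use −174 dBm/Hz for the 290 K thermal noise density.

−69.9 dBm

Sensitivity = −174 + 10 log₁₀(B) + NF + SNR_min
= −174 + 85.43 + 9.84 + 8.80
= −69.93 dBm → −69.9 dBm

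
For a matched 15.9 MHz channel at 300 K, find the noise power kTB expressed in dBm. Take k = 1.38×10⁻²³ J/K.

P_n = kTB = 1.38×10⁻²³ × 300 × 1.59×10⁷ = 6.58×10⁻¹⁴ W
In dBm: 10 log₁₀(6.58×10⁻¹⁴ / 10⁻³) = −101.8 dBm

−101.8 dBm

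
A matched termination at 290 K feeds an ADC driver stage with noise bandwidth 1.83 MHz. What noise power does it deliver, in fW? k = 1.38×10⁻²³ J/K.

7.32 fW

P_n = kTB = 1.38×10⁻²³ × 290 × 1.83×10⁶ = 7.32×10⁻¹⁵ W = 7.32 fW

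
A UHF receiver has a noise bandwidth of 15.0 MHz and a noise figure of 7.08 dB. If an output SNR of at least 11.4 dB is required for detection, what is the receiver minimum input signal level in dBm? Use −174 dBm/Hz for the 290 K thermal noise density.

Sensitivity = −174 + 10 log₁₀(B) + NF + SNR_min
= −174 + 71.76 + 7.08 + 11.4
= −83.76 dBm → −83.8 dBm

−83.8 dBm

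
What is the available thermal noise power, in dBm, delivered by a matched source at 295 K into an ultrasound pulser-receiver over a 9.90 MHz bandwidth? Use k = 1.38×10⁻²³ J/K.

P_n = kTB = 1.38×10⁻²³ × 295 × 9.90×10⁶ = 4.03×10⁻¹⁴ W
In dBm: 10 log₁₀(4.03×10⁻¹⁴ / 10⁻³) = −103.9 dBm

−103.9 dBm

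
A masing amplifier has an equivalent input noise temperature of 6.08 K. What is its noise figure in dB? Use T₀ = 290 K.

F = 1 + T_e/T₀ = 1 + 6.08/290 = 1.02097
NF = 10 log₁₀(1.02097) = 0.090 dB

0.090 dB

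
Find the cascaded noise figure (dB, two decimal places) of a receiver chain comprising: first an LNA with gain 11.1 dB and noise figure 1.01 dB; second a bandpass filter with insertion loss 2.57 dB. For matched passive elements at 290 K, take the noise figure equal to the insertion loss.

1.22 dB

Convert to linear (a loss of L dB is a gain of −L dB): F_i = 10^(NF_i/10), G_i = 10^(G_i,dB/10)
  Stage 1: F_1 = 10^(1.01/10) = 1.262, G_1 = 10^(11.1/10) = 12.88
  Stage 2: F_2 = 10^(2.57/10) = 1.807, G_2 = 10^(−2.57/10) = 0.5534
Friis cascade:
  F = 1.262 + (1.807 − 1)/12.88 = 1.324
NF = 10 log₁₀(1.324) = 1.22 dB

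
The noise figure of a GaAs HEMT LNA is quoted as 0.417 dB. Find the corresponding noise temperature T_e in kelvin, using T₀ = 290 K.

F = 10^(0.417/10) = 1.10078
T_e = (F − 1)·T₀ = (1.10078 − 1) × 290 = 29.2 K

29.2 K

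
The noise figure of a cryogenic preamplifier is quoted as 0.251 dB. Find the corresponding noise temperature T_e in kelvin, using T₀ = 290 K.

17.3 K

F = 10^(0.251/10) = 1.0595
T_e = (F − 1)·T₀ = (1.0595 − 1) × 290 = 17.3 K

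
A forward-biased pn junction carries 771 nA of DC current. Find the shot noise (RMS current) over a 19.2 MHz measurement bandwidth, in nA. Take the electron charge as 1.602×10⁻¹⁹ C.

2.18 nA

I_n = √(2qI·B)
2qI·B = 2 × 1.602×10⁻¹⁹ × 7.71×10⁻⁷ × 1.92×10⁷ = 4.74×10⁻¹⁸ A²
I_n = √(4.74×10⁻¹⁸) = 2.18×10⁻⁹ A = 2.18 nA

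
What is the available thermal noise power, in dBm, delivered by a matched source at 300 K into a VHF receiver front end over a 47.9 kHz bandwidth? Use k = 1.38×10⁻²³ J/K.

P_n = kTB = 1.38×10⁻²³ × 300 × 4.79×10⁴ = 1.98×10⁻¹⁶ W
In dBm: 10 log₁₀(1.98×10⁻¹⁶ / 10⁻³) = −127.0 dBm

−127.0 dBm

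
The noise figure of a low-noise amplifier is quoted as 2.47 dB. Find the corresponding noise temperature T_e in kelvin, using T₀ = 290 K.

F = 10^(2.47/10) = 1.76604
T_e = (F − 1)·T₀ = (1.76604 − 1) × 290 = 222 K

222 K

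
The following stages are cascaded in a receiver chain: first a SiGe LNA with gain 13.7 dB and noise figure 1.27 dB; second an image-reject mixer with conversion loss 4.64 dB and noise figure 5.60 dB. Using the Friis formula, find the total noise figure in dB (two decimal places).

Convert to linear (a loss of L dB is a gain of −L dB): F_i = 10^(NF_i/10), G_i = 10^(G_i,dB/10)
  Stage 1: F_1 = 10^(1.27/10) = 1.340, G_1 = 10^(13.7/10) = 23.44
  Stage 2: F_2 = 10^(5.60/10) = 3.631, G_2 = 10^(−4.64/10) = 0.3436
Friis cascade:
  F = 1.340 + (3.631 − 1)/23.44 = 1.452
NF = 10 log₁₀(1.452) = 1.62 dB

1.62 dB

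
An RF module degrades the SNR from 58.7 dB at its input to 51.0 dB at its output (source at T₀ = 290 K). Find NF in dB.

NF (dB) = SNR_in(dB) − SNR_out(dB) when the source is at T₀
NF = 58.7 − 51.0 = 7.7 dB

7.7 dB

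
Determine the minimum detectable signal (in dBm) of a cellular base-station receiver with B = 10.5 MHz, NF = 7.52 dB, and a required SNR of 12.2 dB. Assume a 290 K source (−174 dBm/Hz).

Sensitivity = −174 + 10 log₁₀(B) + NF + SNR_min
= −174 + 70.21 + 7.52 + 12.2
= −84.07 dBm → −84.1 dBm

−84.1 dBm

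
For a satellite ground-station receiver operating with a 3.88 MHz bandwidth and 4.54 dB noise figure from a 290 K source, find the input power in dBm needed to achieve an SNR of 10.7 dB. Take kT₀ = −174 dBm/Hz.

Sensitivity = −174 + 10 log₁₀(B) + NF + SNR_min
= −174 + 65.89 + 4.54 + 10.7
= −92.87 dBm → −92.9 dBm

−92.9 dBm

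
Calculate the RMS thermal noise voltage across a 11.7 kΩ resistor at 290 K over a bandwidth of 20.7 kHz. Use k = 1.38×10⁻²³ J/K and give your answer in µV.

1.97 µV

V_n = √(4kTRB)
4kTRB = 4 × 1.38×10⁻²³ × 290 × 1.17×10⁴ × 2.07×10⁴ = 3.88×10⁻¹² V²
V_n = √(3.88×10⁻¹²) = 1.97×10⁻⁶ V = 1.97 µV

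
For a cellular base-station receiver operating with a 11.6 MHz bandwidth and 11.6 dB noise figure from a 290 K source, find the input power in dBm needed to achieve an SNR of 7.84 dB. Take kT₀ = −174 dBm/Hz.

Sensitivity = −174 + 10 log₁₀(B) + NF + SNR_min
= −174 + 70.64 + 11.6 + 7.84
= −83.92 dBm → −83.9 dBm

−83.9 dBm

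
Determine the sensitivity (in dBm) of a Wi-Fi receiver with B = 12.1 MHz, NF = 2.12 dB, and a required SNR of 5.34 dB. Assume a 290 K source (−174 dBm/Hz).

Sensitivity = −174 + 10 log₁₀(B) + NF + SNR_min
= −174 + 70.83 + 2.12 + 5.34
= −95.71 dBm → −95.7 dBm

−95.7 dBm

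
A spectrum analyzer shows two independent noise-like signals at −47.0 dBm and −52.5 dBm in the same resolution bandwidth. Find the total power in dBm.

−45.9 dBm

Convert to linear, add, convert back:
P₁ = 2.00×10⁻⁸ W, P₂ = 5.62×10⁻⁹ W
P_tot = 2.56×10⁻⁸ W → 10 log₁₀(P_tot / 10⁻³) = −45.9 dBm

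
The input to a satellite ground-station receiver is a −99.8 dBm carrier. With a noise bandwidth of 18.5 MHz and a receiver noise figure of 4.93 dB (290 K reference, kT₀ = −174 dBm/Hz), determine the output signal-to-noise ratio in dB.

Noise floor: N = −174 + 10 log₁₀(B) + NF
10 log₁₀(1.85×10⁷) = 72.67 dB
N = −174 + 72.67 + 4.93 = −96.40 dBm
SNR = P_sig − N = −99.8 − (−96.40) = −3.40 dB → −3.4 dB

−3.4 dB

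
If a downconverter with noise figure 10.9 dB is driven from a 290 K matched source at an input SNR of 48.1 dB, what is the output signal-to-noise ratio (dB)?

By definition F = SNR_in/SNR_out, so in dB: SNR_out = SNR_in − NF
SNR_out = 48.1 − 10.9 = 37.2 dB

37.2 dB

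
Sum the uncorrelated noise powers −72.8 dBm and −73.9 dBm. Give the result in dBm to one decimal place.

Convert to linear, add, convert back:
P₁ = 5.25×10⁻¹¹ W, P₂ = 4.07×10⁻¹¹ W
P_tot = 9.32×10⁻¹¹ W → 10 log₁₀(P_tot / 10⁻³) = −70.3 dBm

−70.3 dBm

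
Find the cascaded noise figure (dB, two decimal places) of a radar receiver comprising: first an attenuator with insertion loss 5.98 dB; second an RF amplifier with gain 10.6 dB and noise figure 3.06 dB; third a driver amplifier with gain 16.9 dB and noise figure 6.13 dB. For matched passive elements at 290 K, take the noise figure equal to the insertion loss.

9.58 dB

Convert to linear (a loss of L dB is a gain of −L dB): F_i = 10^(NF_i/10), G_i = 10^(G_i,dB/10)
  Stage 1: F_1 = 10^(5.98/10) = 3.963, G_1 = 10^(−5.98/10) = 0.2523
  Stage 2: F_2 = 10^(3.06/10) = 2.023, G_2 = 10^(10.6/10) = 11.48
  Stage 3: F_3 = 10^(6.13/10) = 4.102, G_3 = 10^(16.9/10) = 48.98
Friis cascade:
  F = 3.963 + (2.023 − 1)/0.2523 + (4.102 − 1)/2.897 = 9.087
NF = 10 log₁₀(9.087) = 9.58 dB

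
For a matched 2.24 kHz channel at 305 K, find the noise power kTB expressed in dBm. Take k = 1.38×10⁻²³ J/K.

−140.3 dBm

P_n = kTB = 1.38×10⁻²³ × 305 × 2.24×10³ = 9.43×10⁻¹⁸ W
In dBm: 10 log₁₀(9.43×10⁻¹⁸ / 10⁻³) = −140.3 dBm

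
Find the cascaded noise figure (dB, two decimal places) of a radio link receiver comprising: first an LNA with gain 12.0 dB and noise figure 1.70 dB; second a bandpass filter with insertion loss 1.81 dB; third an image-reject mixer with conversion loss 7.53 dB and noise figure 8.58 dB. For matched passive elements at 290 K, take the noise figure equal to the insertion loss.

Convert to linear (a loss of L dB is a gain of −L dB): F_i = 10^(NF_i/10), G_i = 10^(G_i,dB/10)
  Stage 1: F_1 = 10^(1.70/10) = 1.479, G_1 = 10^(12.0/10) = 15.85
  Stage 2: F_2 = 10^(1.81/10) = 1.517, G_2 = 10^(−1.81/10) = 0.6592
  Stage 3: F_3 = 10^(8.58/10) = 7.211, G_3 = 10^(−7.53/10) = 0.1766
Friis cascade:
  F = 1.479 + (1.517 − 1)/15.85 + (7.211 − 1)/10.45 = 2.106
NF = 10 log₁₀(2.106) = 3.24 dB

3.24 dB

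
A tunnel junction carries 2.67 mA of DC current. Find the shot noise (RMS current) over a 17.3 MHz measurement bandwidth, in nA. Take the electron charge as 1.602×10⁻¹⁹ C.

122 nA

I_n = √(2qI·B)
2qI·B = 2 × 1.602×10⁻¹⁹ × 2.67×10⁻³ × 1.73×10⁷ = 1.48×10⁻¹⁴ A²
I_n = √(1.48×10⁻¹⁴) = 1.22×10⁻⁷ A = 122 nA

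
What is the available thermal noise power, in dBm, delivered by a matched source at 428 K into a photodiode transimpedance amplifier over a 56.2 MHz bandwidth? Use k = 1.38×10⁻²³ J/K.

−94.8 dBm

P_n = kTB = 1.38×10⁻²³ × 428 × 5.62×10⁷ = 3.32×10⁻¹³ W
In dBm: 10 log₁₀(3.32×10⁻¹³ / 10⁻³) = −94.8 dBm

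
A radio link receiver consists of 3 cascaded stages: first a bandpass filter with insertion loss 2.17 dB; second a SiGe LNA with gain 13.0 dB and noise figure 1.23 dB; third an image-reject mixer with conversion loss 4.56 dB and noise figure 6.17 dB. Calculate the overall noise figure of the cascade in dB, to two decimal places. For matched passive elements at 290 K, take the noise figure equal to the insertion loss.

Convert to linear (a loss of L dB is a gain of −L dB): F_i = 10^(NF_i/10), G_i = 10^(G_i,dB/10)
  Stage 1: F_1 = 10^(2.17/10) = 1.648, G_1 = 10^(−2.17/10) = 0.6067
  Stage 2: F_2 = 10^(1.23/10) = 1.327, G_2 = 10^(13.0/10) = 19.95
  Stage 3: F_3 = 10^(6.17/10) = 4.140, G_3 = 10^(−4.56/10) = 0.3499
Friis cascade:
  F = 1.648 + (1.327 − 1)/0.6067 + (4.140 − 1)/12.11 = 2.447
NF = 10 log₁₀(2.447) = 3.89 dB

3.89 dB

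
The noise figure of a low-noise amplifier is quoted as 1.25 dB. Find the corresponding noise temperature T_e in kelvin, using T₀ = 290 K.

96.7 K

F = 10^(1.25/10) = 1.33352
T_e = (F − 1)·T₀ = (1.33352 − 1) × 290 = 96.7 K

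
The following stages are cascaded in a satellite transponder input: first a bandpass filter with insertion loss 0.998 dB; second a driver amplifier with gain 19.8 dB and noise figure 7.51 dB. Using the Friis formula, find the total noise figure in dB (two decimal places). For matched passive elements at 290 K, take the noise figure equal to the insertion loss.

8.51 dB

Convert to linear (a loss of L dB is a gain of −L dB): F_i = 10^(NF_i/10), G_i = 10^(G_i,dB/10)
  Stage 1: F_1 = 10^(0.998/10) = 1.258, G_1 = 10^(−0.998/10) = 0.7947
  Stage 2: F_2 = 10^(7.51/10) = 5.636, G_2 = 10^(19.8/10) = 95.50
Friis cascade:
  F = 1.258 + (5.636 − 1)/0.7947 = 7.093
NF = 10 log₁₀(7.093) = 8.51 dB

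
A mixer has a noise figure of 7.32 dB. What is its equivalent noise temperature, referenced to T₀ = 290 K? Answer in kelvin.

1275 K

F = 10^(7.32/10) = 5.39511
T_e = (F − 1)·T₀ = (5.39511 − 1) × 290 = 1275 K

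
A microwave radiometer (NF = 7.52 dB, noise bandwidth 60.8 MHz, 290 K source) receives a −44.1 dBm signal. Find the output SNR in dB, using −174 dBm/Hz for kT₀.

44.5 dB

Noise floor: N = −174 + 10 log₁₀(B) + NF
10 log₁₀(6.08×10⁷) = 77.84 dB
N = −174 + 77.84 + 7.52 = −88.64 dBm
SNR = P_sig − N = −44.1 − (−88.64) = 44.54 dB → 44.5 dB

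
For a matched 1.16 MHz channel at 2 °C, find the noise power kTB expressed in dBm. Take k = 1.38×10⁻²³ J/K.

−113.6 dBm

T = 2 °C + 273.15 = 275.15 K
P_n = kTB = 1.38×10⁻²³ × 275.15 × 1.16×10⁶ = 4.40×10⁻¹⁵ W
In dBm: 10 log₁₀(4.40×10⁻¹⁵ / 10⁻³) = −113.6 dBm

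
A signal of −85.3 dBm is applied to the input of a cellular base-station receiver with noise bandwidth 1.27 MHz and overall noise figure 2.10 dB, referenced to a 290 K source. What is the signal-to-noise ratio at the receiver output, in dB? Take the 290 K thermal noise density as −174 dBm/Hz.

Noise floor: N = −174 + 10 log₁₀(B) + NF
10 log₁₀(1.27×10⁶) = 61.04 dB
N = −174 + 61.04 + 2.10 = −110.86 dBm
SNR = P_sig − N = −85.3 − (−110.86) = 25.56 dB → 25.6 dB

25.6 dB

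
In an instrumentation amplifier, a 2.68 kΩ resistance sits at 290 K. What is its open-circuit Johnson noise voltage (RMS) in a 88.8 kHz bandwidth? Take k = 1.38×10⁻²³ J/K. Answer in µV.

V_n = √(4kTRB)
4kTRB = 4 × 1.38×10⁻²³ × 290 × 2.68×10³ × 8.88×10⁴ = 3.81×10⁻¹² V²
V_n = √(3.81×10⁻¹²) = 1.95×10⁻⁶ V = 1.95 µV

1.95 µV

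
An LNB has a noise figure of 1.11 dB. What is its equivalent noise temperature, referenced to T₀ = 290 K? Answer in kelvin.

84.5 K

F = 10^(1.11/10) = 1.29122
T_e = (F − 1)·T₀ = (1.29122 − 1) × 290 = 84.5 K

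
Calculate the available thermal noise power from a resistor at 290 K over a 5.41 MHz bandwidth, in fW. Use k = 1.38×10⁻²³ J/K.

21.7 fW

P_n = kTB = 1.38×10⁻²³ × 290 × 5.41×10⁶ = 2.17×10⁻¹⁴ W = 21.7 fW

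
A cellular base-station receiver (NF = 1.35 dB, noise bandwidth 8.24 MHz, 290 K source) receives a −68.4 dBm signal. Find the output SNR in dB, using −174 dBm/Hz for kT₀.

35.1 dB

Noise floor: N = −174 + 10 log₁₀(B) + NF
10 log₁₀(8.24×10⁶) = 69.16 dB
N = −174 + 69.16 + 1.35 = −103.49 dBm
SNR = P_sig − N = −68.4 − (−103.49) = 35.09 dB → 35.1 dB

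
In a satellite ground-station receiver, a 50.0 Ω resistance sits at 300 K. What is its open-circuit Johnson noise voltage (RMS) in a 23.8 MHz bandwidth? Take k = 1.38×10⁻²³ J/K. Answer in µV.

4.44 µV

V_n = √(4kTRB)
4kTRB = 4 × 1.38×10⁻²³ × 300 × 5.00×10¹ × 2.38×10⁷ = 1.97×10⁻¹¹ V²
V_n = √(1.97×10⁻¹¹) = 4.44×10⁻⁶ V = 4.44 µV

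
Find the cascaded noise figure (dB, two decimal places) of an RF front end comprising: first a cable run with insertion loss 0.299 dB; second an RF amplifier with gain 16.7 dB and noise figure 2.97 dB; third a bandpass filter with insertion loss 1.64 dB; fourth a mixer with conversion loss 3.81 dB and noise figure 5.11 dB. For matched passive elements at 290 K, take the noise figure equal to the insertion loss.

3.44 dB

Convert to linear (a loss of L dB is a gain of −L dB): F_i = 10^(NF_i/10), G_i = 10^(G_i,dB/10)
  Stage 1: F_1 = 10^(0.299/10) = 1.071, G_1 = 10^(−0.299/10) = 0.9335
  Stage 2: F_2 = 10^(2.97/10) = 1.982, G_2 = 10^(16.7/10) = 46.77
  Stage 3: F_3 = 10^(1.64/10) = 1.459, G_3 = 10^(−1.64/10) = 0.6855
  Stage 4: F_4 = 10^(5.11/10) = 3.243, G_4 = 10^(−3.81/10) = 0.4159
Friis cascade:
  F = 1.071 + (1.982 − 1)/0.9335 + (1.459 − 1)/43.66 + (3.243 − 1)/29.93 = 2.208
NF = 10 log₁₀(2.208) = 3.44 dB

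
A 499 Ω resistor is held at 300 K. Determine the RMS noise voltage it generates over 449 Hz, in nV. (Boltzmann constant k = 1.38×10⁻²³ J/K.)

60.9 nV

V_n = √(4kTRB)
4kTRB = 4 × 1.38×10⁻²³ × 300 × 4.99×10² × 4.49×10² = 3.71×10⁻¹⁵ V²
V_n = √(3.71×10⁻¹⁵) = 6.09×10⁻⁸ V = 60.9 nV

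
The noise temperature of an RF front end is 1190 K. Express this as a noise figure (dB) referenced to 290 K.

F = 1 + T_e/T₀ = 1 + 1190/290 = 5.10345
NF = 10 log₁₀(5.10345) = 7.08 dB

7.08 dB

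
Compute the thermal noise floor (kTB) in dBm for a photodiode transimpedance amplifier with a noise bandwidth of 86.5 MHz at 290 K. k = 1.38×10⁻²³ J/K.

−94.6 dBm

P_n = kTB = 1.38×10⁻²³ × 290 × 8.65×10⁷ = 3.46×10⁻¹³ W
In dBm: 10 log₁₀(3.46×10⁻¹³ / 10⁻³) = −94.6 dBm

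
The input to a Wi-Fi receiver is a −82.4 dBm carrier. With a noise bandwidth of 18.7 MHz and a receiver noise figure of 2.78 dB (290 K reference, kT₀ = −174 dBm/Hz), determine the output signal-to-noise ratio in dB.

16.1 dB

Noise floor: N = −174 + 10 log₁₀(B) + NF
10 log₁₀(1.87×10⁷) = 72.72 dB
N = −174 + 72.72 + 2.78 = −98.50 dBm
SNR = P_sig − N = −82.4 − (−98.50) = 16.10 dB → 16.1 dB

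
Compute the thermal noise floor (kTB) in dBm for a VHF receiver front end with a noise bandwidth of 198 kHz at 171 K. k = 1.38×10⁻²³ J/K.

−123.3 dBm

P_n = kTB = 1.38×10⁻²³ × 171 × 1.98×10⁵ = 4.67×10⁻¹⁶ W
In dBm: 10 log₁₀(4.67×10⁻¹⁶ / 10⁻³) = −123.3 dBm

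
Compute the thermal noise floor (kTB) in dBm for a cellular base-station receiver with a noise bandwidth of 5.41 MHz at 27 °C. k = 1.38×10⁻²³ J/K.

−106.5 dBm

T = 27 °C + 273.15 = 300.15 K
P_n = kTB = 1.38×10⁻²³ × 300.15 × 5.41×10⁶ = 2.24×10⁻¹⁴ W
In dBm: 10 log₁₀(2.24×10⁻¹⁴ / 10⁻³) = −106.5 dBm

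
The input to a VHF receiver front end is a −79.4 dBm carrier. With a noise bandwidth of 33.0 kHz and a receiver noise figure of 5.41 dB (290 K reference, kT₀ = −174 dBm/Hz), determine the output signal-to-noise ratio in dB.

44.0 dB

Noise floor: N = −174 + 10 log₁₀(B) + NF
10 log₁₀(3.30×10⁴) = 45.19 dB
N = −174 + 45.19 + 5.41 = −123.40 dBm
SNR = P_sig − N = −79.4 − (−123.40) = 44.00 dB → 44.0 dB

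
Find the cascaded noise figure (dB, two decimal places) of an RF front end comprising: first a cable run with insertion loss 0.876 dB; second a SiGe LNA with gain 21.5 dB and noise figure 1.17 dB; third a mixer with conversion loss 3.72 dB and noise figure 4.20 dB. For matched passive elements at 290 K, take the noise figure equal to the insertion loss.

Convert to linear (a loss of L dB is a gain of −L dB): F_i = 10^(NF_i/10), G_i = 10^(G_i,dB/10)
  Stage 1: F_1 = 10^(0.876/10) = 1.223, G_1 = 10^(−0.876/10) = 0.8173
  Stage 2: F_2 = 10^(1.17/10) = 1.309, G_2 = 10^(21.5/10) = 141.3
  Stage 3: F_3 = 10^(4.20/10) = 2.630, G_3 = 10^(−3.72/10) = 0.4246
Friis cascade:
  F = 1.223 + (1.309 − 1)/0.8173 + (2.630 − 1)/115.5 = 1.616
NF = 10 log₁₀(1.616) = 2.08 dB

2.08 dB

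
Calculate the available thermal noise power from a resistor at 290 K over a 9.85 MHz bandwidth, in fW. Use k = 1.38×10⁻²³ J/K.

P_n = kTB = 1.38×10⁻²³ × 290 × 9.85×10⁶ = 3.94×10⁻¹⁴ W = 39.4 fW

39.4 fW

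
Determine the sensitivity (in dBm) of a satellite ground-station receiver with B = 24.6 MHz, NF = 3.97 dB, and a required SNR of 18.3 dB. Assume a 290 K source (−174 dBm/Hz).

−77.8 dBm

Sensitivity = −174 + 10 log₁₀(B) + NF + SNR_min
= −174 + 73.91 + 3.97 + 18.3
= −77.82 dBm → −77.8 dBm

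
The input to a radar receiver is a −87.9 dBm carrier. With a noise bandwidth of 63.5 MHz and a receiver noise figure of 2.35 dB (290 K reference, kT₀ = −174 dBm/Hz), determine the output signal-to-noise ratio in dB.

5.7 dB

Noise floor: N = −174 + 10 log₁₀(B) + NF
10 log₁₀(6.35×10⁷) = 78.03 dB
N = −174 + 78.03 + 2.35 = −93.62 dBm
SNR = P_sig − N = −87.9 − (−93.62) = 5.72 dB → 5.7 dB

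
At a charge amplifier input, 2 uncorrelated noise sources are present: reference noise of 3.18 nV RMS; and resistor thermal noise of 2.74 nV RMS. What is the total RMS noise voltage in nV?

4.20 nV

Uncorrelated sources add in power (mean-square): V_tot = √(ΣV_i²)
V_tot = √[(3.18×10⁻⁹)² + (2.74×10⁻⁹)²] = 4.20×10⁻⁹ V = 4.20 nV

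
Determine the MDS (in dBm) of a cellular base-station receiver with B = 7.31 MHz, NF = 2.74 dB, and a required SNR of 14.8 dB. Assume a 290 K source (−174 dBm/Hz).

−87.8 dBm

Sensitivity = −174 + 10 log₁₀(B) + NF + SNR_min
= −174 + 68.64 + 2.74 + 14.8
= −87.82 dBm → −87.8 dBm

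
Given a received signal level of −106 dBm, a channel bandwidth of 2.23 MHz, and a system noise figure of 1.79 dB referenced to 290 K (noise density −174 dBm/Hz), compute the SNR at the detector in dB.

2.7 dB

Noise floor: N = −174 + 10 log₁₀(B) + NF
10 log₁₀(2.23×10⁶) = 63.48 dB
N = −174 + 63.48 + 1.79 = −108.73 dBm
SNR = P_sig − N = −106 − (−108.73) = 2.73 dB → 2.7 dB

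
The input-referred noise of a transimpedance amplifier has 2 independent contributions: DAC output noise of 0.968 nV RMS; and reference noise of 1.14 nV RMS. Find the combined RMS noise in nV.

Uncorrelated sources add in power (mean-square): V_tot = √(ΣV_i²)
V_tot = √[(9.68×10⁻¹⁰)² + (1.14×10⁻⁹)²] = 1.50×10⁻⁹ V = 1.50 nV

1.50 nV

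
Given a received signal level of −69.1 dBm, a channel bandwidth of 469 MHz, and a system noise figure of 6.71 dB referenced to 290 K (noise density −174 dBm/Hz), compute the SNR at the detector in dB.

Noise floor: N = −174 + 10 log₁₀(B) + NF
10 log₁₀(4.69×10⁸) = 86.71 dB
N = −174 + 86.71 + 6.71 = −80.58 dBm
SNR = P_sig − N = −69.1 − (−80.58) = 11.48 dB → 11.5 dB

11.5 dB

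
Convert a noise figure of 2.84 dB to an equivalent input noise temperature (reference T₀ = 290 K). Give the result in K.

F = 10^(2.84/10) = 1.92309
T_e = (F − 1)·T₀ = (1.92309 − 1) × 290 = 268 K

268 K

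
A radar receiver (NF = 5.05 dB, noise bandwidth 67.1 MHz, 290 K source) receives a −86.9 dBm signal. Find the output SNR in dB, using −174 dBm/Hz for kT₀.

3.8 dB

Noise floor: N = −174 + 10 log₁₀(B) + NF
10 log₁₀(6.71×10⁷) = 78.27 dB
N = −174 + 78.27 + 5.05 = −90.68 dBm
SNR = P_sig − N = −86.9 − (−90.68) = 3.78 dB → 3.8 dB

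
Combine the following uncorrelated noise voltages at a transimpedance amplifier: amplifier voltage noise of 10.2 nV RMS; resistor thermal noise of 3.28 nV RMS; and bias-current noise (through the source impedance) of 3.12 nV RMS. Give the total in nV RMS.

Uncorrelated sources add in power (mean-square): V_tot = √(ΣV_i²)
V_tot = √[(1.02×10⁻⁸)² + (3.28×10⁻⁹)² + (3.12×10⁻⁹)²] = 1.12×10⁻⁸ V = 11.2 nV

11.2 nV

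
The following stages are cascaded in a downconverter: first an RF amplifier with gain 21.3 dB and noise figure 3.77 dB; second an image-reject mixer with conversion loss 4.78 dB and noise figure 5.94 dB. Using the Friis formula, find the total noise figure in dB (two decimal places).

Convert to linear (a loss of L dB is a gain of −L dB): F_i = 10^(NF_i/10), G_i = 10^(G_i,dB/10)
  Stage 1: F_1 = 10^(3.77/10) = 2.382, G_1 = 10^(21.3/10) = 134.9
  Stage 2: F_2 = 10^(5.94/10) = 3.926, G_2 = 10^(−4.78/10) = 0.3327
Friis cascade:
  F = 2.382 + (3.926 − 1)/134.9 = 2.404
NF = 10 log₁₀(2.404) = 3.81 dB

3.81 dB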